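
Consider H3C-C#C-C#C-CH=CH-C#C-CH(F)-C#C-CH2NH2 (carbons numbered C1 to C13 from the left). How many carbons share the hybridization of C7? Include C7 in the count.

2

C7 is sp2 (one π bond).
C1: sp3
C2: sp
C3: sp
C4: sp
C5: sp
C6: sp2 ✓
C7: sp2 ✓
C8: sp
C9: sp
C10: sp3
C11: sp
C12: sp
C13: sp3
2 carbons are sp2.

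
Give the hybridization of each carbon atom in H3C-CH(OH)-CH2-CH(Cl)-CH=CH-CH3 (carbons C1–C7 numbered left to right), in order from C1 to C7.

C1 (4 σ bonds) has steric number 4: sp3.
C2: 4 σ bonds; 4 regions of electron density → sp3.
C3: 4 σ bonds; 4 regions of electron density → sp3.
C4 has 4 σ bonds: steric number 4 → sp3.
C5 (3 σ bonds, plus one π bond) has steric number 3: sp2.
C6 (3 σ bonds, plus one π bond) has steric number 3: sp2.
C7 is sp3: 4 σ bonds, 4 electron-density regions.

C1 sp3, C2 sp3, C3 sp3, C4 sp3, C5 sp2, C6 sp2, C7 sp3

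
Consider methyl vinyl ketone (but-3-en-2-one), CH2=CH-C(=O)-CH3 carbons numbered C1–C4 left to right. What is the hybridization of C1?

C1 is sp2: 3 σ bonds, plus one π bond, 3 electron-density regions.

sp^2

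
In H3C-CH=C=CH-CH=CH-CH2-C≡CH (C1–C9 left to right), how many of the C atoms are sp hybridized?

3

C1: sp3
C2: sp2
C3: sp ✓
C4: sp2
C5: sp2
C6: sp2
C7: sp3
C8: sp ✓
C9: sp ✓
C3, C8, C9 → 3 sp carbons.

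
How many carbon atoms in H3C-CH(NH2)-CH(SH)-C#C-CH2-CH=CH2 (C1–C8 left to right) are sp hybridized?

C1: sp3
C2: sp3
C3: sp3
C4: sp ✓
C5: sp ✓
C6: sp3
C7: sp2
C8: sp2
C4, C5 → 2 sp carbons.

2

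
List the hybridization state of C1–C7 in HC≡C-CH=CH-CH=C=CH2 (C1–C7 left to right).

C1 sp, C2 sp, C3 sp2, C4 sp2, C5 sp2, C6 sp, C7 sp2

C1: 2 σ bonds, plus two π bonds; 2 regions of electron density → sp.
C2 — 2 σ bonds, plus two π bonds. Steric number 2, so sp.
C3 has 3 σ bonds, plus one π bond: steric number 3 → sp2.
C4: 3 σ bonds, plus one π bond — 3 electron domains, sp2.
C5 carries 3 σ bonds, plus one π bond, giving a steric number of 3, so it is sp2.
C6 is sp: 2 σ bonds, plus two π bonds, 2 electron-density regions.
C7: 3 σ bonds, plus one π bond — 3 electron domains, sp2.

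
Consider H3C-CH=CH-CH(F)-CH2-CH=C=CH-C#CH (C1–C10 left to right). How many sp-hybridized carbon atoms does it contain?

3

C1: sp3
C2: sp2
C3: sp2
C4: sp3
C5: sp3
C6: sp2
C7: sp ✓
C8: sp2
C9: sp ✓
C10: sp ✓
C7, C9, C10 → 3 sp carbons.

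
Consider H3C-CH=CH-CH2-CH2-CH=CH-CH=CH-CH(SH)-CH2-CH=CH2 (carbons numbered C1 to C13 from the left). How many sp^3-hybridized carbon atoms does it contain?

5

C1: sp3 ✓
C2: sp2
C3: sp2
C4: sp3 ✓
C5: sp3 ✓
C6: sp2
C7: sp2
C8: sp2
C9: sp2
C10: sp3 ✓
C11: sp3 ✓
C12: sp2
C13: sp2
C1, C4, C5, C10, C11 → 5 sp3 carbons.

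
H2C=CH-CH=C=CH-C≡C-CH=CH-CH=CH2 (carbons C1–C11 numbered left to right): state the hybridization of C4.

sp

C4 is sp: 2 σ bonds, plus two π bonds, 2 electron-density regions.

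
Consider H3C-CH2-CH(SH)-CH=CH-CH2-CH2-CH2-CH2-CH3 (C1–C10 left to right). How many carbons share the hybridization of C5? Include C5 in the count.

2

C5 is sp2 (one π bond).
C1: sp3
C2: sp3
C3: sp3
C4: sp2 ✓
C5: sp2 ✓
C6: sp3
C7: sp3
C8: sp3
C9: sp3
C10: sp3
2 carbons are sp2.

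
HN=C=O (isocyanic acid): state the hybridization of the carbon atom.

The carbon atom (2 σ bonds, plus two π bonds) has steric number 2: sp.

sp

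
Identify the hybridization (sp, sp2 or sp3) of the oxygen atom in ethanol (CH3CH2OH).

The oxygen atom: 2 σ bonds and 2 lone pairs — 4 electron domains, sp3.

sp^3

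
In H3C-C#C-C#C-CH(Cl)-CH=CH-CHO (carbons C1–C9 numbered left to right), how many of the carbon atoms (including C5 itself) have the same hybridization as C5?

4

C5 is sp (two π bonds).
C1: sp3
C2: sp ✓
C3: sp ✓
C4: sp ✓
C5: sp ✓
C6: sp3
C7: sp2
C8: sp2
C9: sp2
4 carbons are sp.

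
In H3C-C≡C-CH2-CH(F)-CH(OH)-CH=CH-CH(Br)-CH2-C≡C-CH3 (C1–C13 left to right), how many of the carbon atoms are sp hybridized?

4

C1: sp3
C2: sp ✓
C3: sp ✓
C4: sp3
C5: sp3
C6: sp3
C7: sp2
C8: sp2
C9: sp3
C10: sp3
C11: sp ✓
C12: sp ✓
C13: sp3
C2, C3, C11, C12 → 4 sp carbons.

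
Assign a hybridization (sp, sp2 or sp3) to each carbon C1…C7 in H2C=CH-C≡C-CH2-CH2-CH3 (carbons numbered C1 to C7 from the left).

C1 sp2, C2 sp2, C3 sp, C4 sp, C5 sp3, C6 sp3, C7 sp3

C1: 3 σ bonds, plus one π bond; 3 regions of electron density → sp2.
C2 has 3 σ bonds, plus one π bond: steric number 3 → sp2.
C3 has 2 σ bonds, plus two π bonds: steric number 2 → sp.
C4: 2 σ bonds, plus two π bonds; 2 regions of electron density → sp.
C5 is sp3: 4 σ bonds, 4 electron-density regions.
C6 — 4 σ bonds. Steric number 4, so sp3.
C7 (4 σ bonds) has steric number 4: sp3.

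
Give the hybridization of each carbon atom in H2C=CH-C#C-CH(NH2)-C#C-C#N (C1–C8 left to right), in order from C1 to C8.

C1 is sp2: 3 σ bonds, plus one π bond, 3 electron-density regions.
C2: 3 σ bonds, plus one π bond — 3 electron domains, sp2.
C3 — 2 σ bonds, plus two π bonds. Steric number 2, so sp.
C4: 2 σ bonds, plus two π bonds — 2 electron domains, sp.
C5 (4 σ bonds) has steric number 4: sp3.
C6 — 2 σ bonds, plus two π bonds. Steric number 2, so sp.
C7 is sp: 2 σ bonds, plus two π bonds, 2 electron-density regions.
C8 carries 2 σ bonds, plus two π bonds, giving a steric number of 2, so it is sp.

C1 sp2, C2 sp2, C3 sp, C4 sp, C5 sp3, C6 sp, C7 sp, C8 sp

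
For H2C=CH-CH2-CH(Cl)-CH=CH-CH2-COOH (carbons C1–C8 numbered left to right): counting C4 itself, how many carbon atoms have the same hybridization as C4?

3

C4 is sp3 (only σ bonds).
C1: sp2
C2: sp2
C3: sp3 ✓
C4: sp3 ✓
C5: sp2
C6: sp2
C7: sp3 ✓
C8: sp2
3 carbons are sp3.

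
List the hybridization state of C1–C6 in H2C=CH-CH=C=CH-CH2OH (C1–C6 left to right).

C1 sp2, C2 sp2, C3 sp2, C4 sp, C5 sp2, C6 sp3

C1 carries 3 σ bonds, plus one π bond, giving a steric number of 3, so it is sp2.
C2 has 3 σ bonds, plus one π bond: steric number 3 → sp2.
C3 has 3 σ bonds, plus one π bond: steric number 3 → sp2.
C4 is sp: 2 σ bonds, plus two π bonds, 2 electron-density regions.
C5: 3 σ bonds, plus one π bond; 3 regions of electron density → sp2.
C6 is sp3: 4 σ bonds, 4 electron-density regions.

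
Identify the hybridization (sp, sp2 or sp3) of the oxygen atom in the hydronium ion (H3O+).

Three σ bonds + one lone pair = steric number 4 → sp3.

sp³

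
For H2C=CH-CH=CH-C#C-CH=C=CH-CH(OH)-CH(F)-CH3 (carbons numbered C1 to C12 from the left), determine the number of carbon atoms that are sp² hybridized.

6

C1: sp2 ✓
C2: sp2 ✓
C3: sp2 ✓
C4: sp2 ✓
C5: sp
C6: sp
C7: sp2 ✓
C8: sp
C9: sp2 ✓
C10: sp3
C11: sp3
C12: sp3
C1, C2, C3, C4, C7, C9 → 6 sp2 carbons.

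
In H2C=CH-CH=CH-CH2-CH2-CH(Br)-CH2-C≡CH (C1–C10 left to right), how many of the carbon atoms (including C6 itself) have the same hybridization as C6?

4

C6 is sp3 (only σ bonds).
C1: sp2
C2: sp2
C3: sp2
C4: sp2
C5: sp3 ✓
C6: sp3 ✓
C7: sp3 ✓
C8: sp3 ✓
C9: sp
C10: sp
4 carbons are sp3.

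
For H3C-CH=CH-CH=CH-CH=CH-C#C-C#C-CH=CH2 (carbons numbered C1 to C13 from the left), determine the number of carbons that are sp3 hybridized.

1

C1: sp3 ✓
C2: sp2
C3: sp2
C4: sp2
C5: sp2
C6: sp2
C7: sp2
C8: sp
C9: sp
C10: sp
C11: sp
C12: sp2
C13: sp2
C1 → 1 sp3 carbon.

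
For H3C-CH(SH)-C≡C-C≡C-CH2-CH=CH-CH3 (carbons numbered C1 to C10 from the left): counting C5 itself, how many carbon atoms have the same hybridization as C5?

C5 is sp (two π bonds).
C1: sp3
C2: sp3
C3: sp ✓
C4: sp ✓
C5: sp ✓
C6: sp ✓
C7: sp3
C8: sp2
C9: sp2
C10: sp3
4 carbons are sp.

4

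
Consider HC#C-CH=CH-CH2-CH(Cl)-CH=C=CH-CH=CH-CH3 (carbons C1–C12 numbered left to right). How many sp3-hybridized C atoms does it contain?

3

C1: sp
C2: sp
C3: sp2
C4: sp2
C5: sp3 ✓
C6: sp3 ✓
C7: sp2
C8: sp
C9: sp2
C10: sp2
C11: sp2
C12: sp3 ✓
C5, C6, C12 → 3 sp3 carbons.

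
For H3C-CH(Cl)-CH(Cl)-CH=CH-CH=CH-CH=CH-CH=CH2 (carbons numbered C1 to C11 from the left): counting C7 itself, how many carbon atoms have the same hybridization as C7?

8

C7 is sp2 (one π bond).
C1: sp3
C2: sp3
C3: sp3
C4: sp2 ✓
C5: sp2 ✓
C6: sp2 ✓
C7: sp2 ✓
C8: sp2 ✓
C9: sp2 ✓
C10: sp2 ✓
C11: sp2 ✓
8 carbons are sp2.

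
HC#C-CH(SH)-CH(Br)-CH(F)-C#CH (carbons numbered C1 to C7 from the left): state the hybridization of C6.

sp

C6 has 2 σ bonds, plus two π bonds: steric number 2 → sp.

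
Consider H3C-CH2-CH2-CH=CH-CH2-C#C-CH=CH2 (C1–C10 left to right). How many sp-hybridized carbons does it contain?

2

C1: sp3
C2: sp3
C3: sp3
C4: sp2
C5: sp2
C6: sp3
C7: sp ✓
C8: sp ✓
C9: sp2
C10: sp2
C7, C8 → 2 sp carbons.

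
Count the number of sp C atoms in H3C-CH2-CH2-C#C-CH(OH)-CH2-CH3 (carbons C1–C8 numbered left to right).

2

C1: sp3
C2: sp3
C3: sp3
C4: sp ✓
C5: sp ✓
C6: sp3
C7: sp3
C8: sp3
C4, C5 → 2 sp carbons.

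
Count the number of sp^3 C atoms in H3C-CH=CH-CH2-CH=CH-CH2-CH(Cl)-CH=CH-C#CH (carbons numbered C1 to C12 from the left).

C1: sp3 ✓
C2: sp2
C3: sp2
C4: sp3 ✓
C5: sp2
C6: sp2
C7: sp3 ✓
C8: sp3 ✓
C9: sp2
C10: sp2
C11: sp
C12: sp
C1, C4, C7, C8 → 4 sp3 carbons.

4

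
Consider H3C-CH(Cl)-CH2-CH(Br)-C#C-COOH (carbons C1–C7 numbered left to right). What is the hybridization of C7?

sp^2

C7 carries 3 σ bonds, plus one π bond, giving a steric number of 3, so it is sp2.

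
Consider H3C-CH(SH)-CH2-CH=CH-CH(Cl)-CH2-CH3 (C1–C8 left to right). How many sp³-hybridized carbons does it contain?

6

C1: sp3 ✓
C2: sp3 ✓
C3: sp3 ✓
C4: sp2
C5: sp2
C6: sp3 ✓
C7: sp3 ✓
C8: sp3 ✓
C1, C2, C3, C6, C7, C8 → 6 sp3 carbons.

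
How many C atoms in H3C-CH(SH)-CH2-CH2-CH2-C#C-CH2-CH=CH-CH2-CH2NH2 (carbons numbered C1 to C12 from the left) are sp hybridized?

2

C1: sp3
C2: sp3
C3: sp3
C4: sp3
C5: sp3
C6: sp ✓
C7: sp ✓
C8: sp3
C9: sp2
C10: sp2
C11: sp3
C12: sp3
C6, C7 → 2 sp carbons.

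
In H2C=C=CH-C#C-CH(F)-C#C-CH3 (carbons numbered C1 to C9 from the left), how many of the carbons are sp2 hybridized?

C1: sp2 ✓
C2: sp
C3: sp2 ✓
C4: sp
C5: sp
C6: sp3
C7: sp
C8: sp
C9: sp3
C1, C3 → 2 sp2 carbons.

2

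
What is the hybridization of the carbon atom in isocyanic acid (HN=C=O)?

sp

The carbon atom: 2 σ bonds, plus two π bonds; 2 regions of electron density → sp.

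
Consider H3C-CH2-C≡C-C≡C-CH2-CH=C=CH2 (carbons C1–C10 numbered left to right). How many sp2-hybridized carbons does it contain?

C1: sp3
C2: sp3
C3: sp
C4: sp
C5: sp
C6: sp
C7: sp3
C8: sp2 ✓
C9: sp
C10: sp2 ✓
C8, C10 → 2 sp2 carbons.

2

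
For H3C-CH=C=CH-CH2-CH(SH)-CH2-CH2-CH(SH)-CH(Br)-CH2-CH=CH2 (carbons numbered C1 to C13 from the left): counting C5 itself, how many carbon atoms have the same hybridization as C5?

C5 is sp3 (only σ bonds).
C1: sp3 ✓
C2: sp2
C3: sp
C4: sp2
C5: sp3 ✓
C6: sp3 ✓
C7: sp3 ✓
C8: sp3 ✓
C9: sp3 ✓
C10: sp3 ✓
C11: sp3 ✓
C12: sp2
C13: sp2
8 carbons are sp3.

8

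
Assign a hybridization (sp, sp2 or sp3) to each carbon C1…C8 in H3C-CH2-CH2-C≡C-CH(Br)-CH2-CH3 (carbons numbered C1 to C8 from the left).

C1 carries 4 σ bonds, giving a steric number of 4, so it is sp3.
C2 carries 4 σ bonds, giving a steric number of 4, so it is sp3.
C3 has 4 σ bonds: steric number 4 → sp3.
C4: 2 σ bonds, plus two π bonds — 2 electron domains, sp.
C5 carries 2 σ bonds, plus two π bonds, giving a steric number of 2, so it is sp.
C6: 4 σ bonds — 4 electron domains, sp3.
C7: 4 σ bonds — 4 electron domains, sp3.
C8 carries 4 σ bonds, giving a steric number of 4, so it is sp3.

C1 sp3, C2 sp3, C3 sp3, C4 sp, C5 sp, C6 sp3, C7 sp3, C8 sp3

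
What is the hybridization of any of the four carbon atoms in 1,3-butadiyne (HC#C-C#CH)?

sp

Every carbon is part of a C≡C triple bond: two σ regions → sp.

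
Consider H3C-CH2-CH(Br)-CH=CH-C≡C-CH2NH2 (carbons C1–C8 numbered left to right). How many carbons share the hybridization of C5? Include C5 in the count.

2

C5 is sp2 (one π bond).
C1: sp3
C2: sp3
C3: sp3
C4: sp2 ✓
C5: sp2 ✓
C6: sp
C7: sp
C8: sp3
2 carbons are sp2.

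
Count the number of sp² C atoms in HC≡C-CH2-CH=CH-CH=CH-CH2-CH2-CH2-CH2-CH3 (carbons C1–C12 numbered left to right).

C1: sp
C2: sp
C3: sp3
C4: sp2 ✓
C5: sp2 ✓
C6: sp2 ✓
C7: sp2 ✓
C8: sp3
C9: sp3
C10: sp3
C11: sp3
C12: sp3
C4, C5, C6, C7 → 4 sp2 carbons.

4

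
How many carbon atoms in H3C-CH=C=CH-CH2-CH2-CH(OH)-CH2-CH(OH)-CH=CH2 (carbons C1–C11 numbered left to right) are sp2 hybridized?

C1: sp3
C2: sp2 ✓
C3: sp
C4: sp2 ✓
C5: sp3
C6: sp3
C7: sp3
C8: sp3
C9: sp3
C10: sp2 ✓
C11: sp2 ✓
C2, C4, C10, C11 → 4 sp2 carbons.

4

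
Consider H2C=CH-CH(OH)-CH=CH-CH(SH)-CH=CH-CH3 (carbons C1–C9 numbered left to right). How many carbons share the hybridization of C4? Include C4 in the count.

C4 is sp2 (one π bond).
C1: sp2 ✓
C2: sp2 ✓
C3: sp3
C4: sp2 ✓
C5: sp2 ✓
C6: sp3
C7: sp2 ✓
C8: sp2 ✓
C9: sp3
6 carbons are sp2.

6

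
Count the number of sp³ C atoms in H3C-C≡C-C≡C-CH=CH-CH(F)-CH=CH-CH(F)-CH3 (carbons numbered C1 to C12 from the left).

4

C1: sp3 ✓
C2: sp
C3: sp
C4: sp
C5: sp
C6: sp2
C7: sp2
C8: sp3 ✓
C9: sp2
C10: sp2
C11: sp3 ✓
C12: sp3 ✓
C1, C8, C11, C12 → 4 sp3 carbons.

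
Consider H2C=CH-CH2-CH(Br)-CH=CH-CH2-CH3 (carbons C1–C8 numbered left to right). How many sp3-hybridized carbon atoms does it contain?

C1: sp2
C2: sp2
C3: sp3 ✓
C4: sp3 ✓
C5: sp2
C6: sp2
C7: sp3 ✓
C8: sp3 ✓
C3, C4, C7, C8 → 4 sp3 carbons.

4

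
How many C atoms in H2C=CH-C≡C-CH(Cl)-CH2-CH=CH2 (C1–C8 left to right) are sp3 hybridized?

2

C1: sp2
C2: sp2
C3: sp
C4: sp
C5: sp3 ✓
C6: sp3 ✓
C7: sp2
C8: sp2
C5, C6 → 2 sp3 carbons.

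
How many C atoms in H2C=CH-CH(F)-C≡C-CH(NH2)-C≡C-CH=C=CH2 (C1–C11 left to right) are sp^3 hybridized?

C1: sp2
C2: sp2
C3: sp3 ✓
C4: sp
C5: sp
C6: sp3 ✓
C7: sp
C8: sp
C9: sp2
C10: sp
C11: sp2
C3, C6 → 2 sp3 carbons.

2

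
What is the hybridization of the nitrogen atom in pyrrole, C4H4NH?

sp²

N has three σ bonds; its lone pair occupies the p orbital and is part of the aromatic π system, so N is sp2 (not the sp3 a naive steric count of 4 would give).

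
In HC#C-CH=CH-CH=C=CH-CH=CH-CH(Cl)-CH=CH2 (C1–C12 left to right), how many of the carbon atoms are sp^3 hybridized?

C1: sp
C2: sp
C3: sp2
C4: sp2
C5: sp2
C6: sp
C7: sp2
C8: sp2
C9: sp2
C10: sp3 ✓
C11: sp2
C12: sp2
C10 → 1 sp3 carbon.

1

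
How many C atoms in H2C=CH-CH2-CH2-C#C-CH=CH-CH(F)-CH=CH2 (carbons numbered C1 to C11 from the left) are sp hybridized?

2

C1: sp2
C2: sp2
C3: sp3
C4: sp3
C5: sp ✓
C6: sp ✓
C7: sp2
C8: sp2
C9: sp3
C10: sp2
C11: sp2
C5, C6 → 2 sp carbons.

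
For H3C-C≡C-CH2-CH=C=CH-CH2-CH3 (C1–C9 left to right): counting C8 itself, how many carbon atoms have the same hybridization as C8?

4

C8 is sp3 (only σ bonds).
C1: sp3 ✓
C2: sp
C3: sp
C4: sp3 ✓
C5: sp2
C6: sp
C7: sp2
C8: sp3 ✓
C9: sp3 ✓
4 carbons are sp3.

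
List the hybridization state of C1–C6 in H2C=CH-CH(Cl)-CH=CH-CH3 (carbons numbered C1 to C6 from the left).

C1 sp2, C2 sp2, C3 sp3, C4 sp2, C5 sp2, C6 sp3

C1: 3 σ bonds, plus one π bond; 3 regions of electron density → sp2.
C2 is sp2: 3 σ bonds, plus one π bond, 3 electron-density regions.
C3 is sp3: 4 σ bonds, 4 electron-density regions.
C4: 3 σ bonds, plus one π bond; 3 regions of electron density → sp2.
C5 — 3 σ bonds, plus one π bond. Steric number 3, so sp2.
C6: 4 σ bonds — 4 electron domains, sp3.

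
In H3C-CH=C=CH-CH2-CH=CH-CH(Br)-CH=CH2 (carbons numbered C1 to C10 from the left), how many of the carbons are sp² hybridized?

C1: sp3
C2: sp2 ✓
C3: sp
C4: sp2 ✓
C5: sp3
C6: sp2 ✓
C7: sp2 ✓
C8: sp3
C9: sp2 ✓
C10: sp2 ✓
C2, C4, C6, C7, C9, C10 → 6 sp2 carbons.

6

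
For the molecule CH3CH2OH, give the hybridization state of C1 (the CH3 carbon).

C1 (the CH3 carbon) — 4 σ bonds. Steric number 4, so sp3.

sp³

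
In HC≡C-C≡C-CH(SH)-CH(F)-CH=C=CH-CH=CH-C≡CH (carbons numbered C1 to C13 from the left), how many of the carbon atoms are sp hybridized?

7

C1: sp ✓
C2: sp ✓
C3: sp ✓
C4: sp ✓
C5: sp3
C6: sp3
C7: sp2
C8: sp ✓
C9: sp2
C10: sp2
C11: sp2
C12: sp ✓
C13: sp ✓
C1, C2, C3, C4, C8, C12, C13 → 7 sp carbons.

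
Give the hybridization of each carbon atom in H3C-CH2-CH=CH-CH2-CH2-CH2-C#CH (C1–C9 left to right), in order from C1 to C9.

C1 has 4 σ bonds: steric number 4 → sp3.
C2 is sp3: 4 σ bonds, 4 electron-density regions.
C3 is sp2: 3 σ bonds, plus one π bond, 3 electron-density regions.
C4 — 3 σ bonds, plus one π bond. Steric number 3, so sp2.
C5 is sp3: 4 σ bonds, 4 electron-density regions.
C6 has 4 σ bonds: steric number 4 → sp3.
C7 has 4 σ bonds: steric number 4 → sp3.
C8 (2 σ bonds, plus two π bonds) has steric number 2: sp.
C9 carries 2 σ bonds, plus two π bonds, giving a steric number of 2, so it is sp.

C1 sp3, C2 sp3, C3 sp2, C4 sp2, C5 sp3, C6 sp3, C7 sp3, C8 sp, C9 sp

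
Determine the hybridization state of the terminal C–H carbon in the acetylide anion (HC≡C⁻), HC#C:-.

sp

The terminal C–H carbon is sp: 2 σ bonds, plus two π bonds, 2 electron-density regions.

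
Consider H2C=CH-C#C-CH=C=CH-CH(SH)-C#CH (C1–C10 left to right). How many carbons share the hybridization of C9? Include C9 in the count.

C9 is sp (two π bonds).
C1: sp2
C2: sp2
C3: sp ✓
C4: sp ✓
C5: sp2
C6: sp ✓
C7: sp2
C8: sp3
C9: sp ✓
C10: sp ✓
5 carbons are sp.

5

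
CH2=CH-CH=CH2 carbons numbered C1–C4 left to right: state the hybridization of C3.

C3: 3 σ bonds, plus one π bond; 3 regions of electron density → sp2.

sp²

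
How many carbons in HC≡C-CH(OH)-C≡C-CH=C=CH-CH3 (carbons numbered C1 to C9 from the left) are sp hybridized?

C1: sp ✓
C2: sp ✓
C3: sp3
C4: sp ✓
C5: sp ✓
C6: sp2
C7: sp ✓
C8: sp2
C9: sp3
C1, C2, C4, C5, C7 → 5 sp carbons.

5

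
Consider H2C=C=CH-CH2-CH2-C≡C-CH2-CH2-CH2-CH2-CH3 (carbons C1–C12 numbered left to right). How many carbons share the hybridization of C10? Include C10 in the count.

7

C10 is sp3 (only σ bonds).
C1: sp2
C2: sp
C3: sp2
C4: sp3 ✓
C5: sp3 ✓
C6: sp
C7: sp
C8: sp3 ✓
C9: sp3 ✓
C10: sp3 ✓
C11: sp3 ✓
C12: sp3 ✓
7 carbons are sp3.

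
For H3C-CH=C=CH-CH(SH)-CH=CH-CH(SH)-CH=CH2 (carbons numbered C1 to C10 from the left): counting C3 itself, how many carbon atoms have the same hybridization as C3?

1

C3 is sp (two π bonds).
C1: sp3
C2: sp2
C3: sp ✓
C4: sp2
C5: sp3
C6: sp2
C7: sp2
C8: sp3
C9: sp2
C10: sp2
1 carbon is sp.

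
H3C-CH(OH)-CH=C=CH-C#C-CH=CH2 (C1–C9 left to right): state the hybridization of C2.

sp³

C2 — 4 σ bonds. Steric number 4, so sp3.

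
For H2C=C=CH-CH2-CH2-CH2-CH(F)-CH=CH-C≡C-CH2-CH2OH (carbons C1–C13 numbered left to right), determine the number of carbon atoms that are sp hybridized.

3

C1: sp2
C2: sp ✓
C3: sp2
C4: sp3
C5: sp3
C6: sp3
C7: sp3
C8: sp2
C9: sp2
C10: sp ✓
C11: sp ✓
C12: sp3
C13: sp3
C2, C10, C11 → 3 sp carbons.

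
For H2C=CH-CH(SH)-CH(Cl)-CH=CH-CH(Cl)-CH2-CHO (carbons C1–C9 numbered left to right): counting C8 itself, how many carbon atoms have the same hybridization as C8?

C8 is sp3 (only σ bonds).
C1: sp2
C2: sp2
C3: sp3 ✓
C4: sp3 ✓
C5: sp2
C6: sp2
C7: sp3 ✓
C8: sp3 ✓
C9: sp2
4 carbons are sp3.

4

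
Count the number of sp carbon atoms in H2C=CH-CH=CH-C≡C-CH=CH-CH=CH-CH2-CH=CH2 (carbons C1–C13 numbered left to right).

C1: sp2
C2: sp2
C3: sp2
C4: sp2
C5: sp ✓
C6: sp ✓
C7: sp2
C8: sp2
C9: sp2
C10: sp2
C11: sp3
C12: sp2
C13: sp2
C5, C6 → 2 sp carbons.

2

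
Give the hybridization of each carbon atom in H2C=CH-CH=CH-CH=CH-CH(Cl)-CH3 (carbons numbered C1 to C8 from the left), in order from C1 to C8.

C1 (3 σ bonds, plus one π bond) has steric number 3: sp2.
C2 (3 σ bonds, plus one π bond) has steric number 3: sp2.
C3 — 3 σ bonds, plus one π bond. Steric number 3, so sp2.
C4: 3 σ bonds, plus one π bond — 3 electron domains, sp2.
C5 (3 σ bonds, plus one π bond) has steric number 3: sp2.
C6 — 3 σ bonds, plus one π bond. Steric number 3, so sp2.
C7: 4 σ bonds; 4 regions of electron density → sp3.
C8 is sp3: 4 σ bonds, 4 electron-density regions.

C1 sp2, C2 sp2, C3 sp2, C4 sp2, C5 sp2, C6 sp2, C7 sp3, C8 sp3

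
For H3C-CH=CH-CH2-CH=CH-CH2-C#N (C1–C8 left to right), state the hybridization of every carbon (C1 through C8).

C1: 4 σ bonds; 4 regions of electron density → sp3.
C2 is sp2: 3 σ bonds, plus one π bond, 3 electron-density regions.
C3 (3 σ bonds, plus one π bond) has steric number 3: sp2.
C4 (4 σ bonds) has steric number 4: sp3.
C5 — 3 σ bonds, plus one π bond. Steric number 3, so sp2.
C6 — 3 σ bonds, plus one π bond. Steric number 3, so sp2.
C7 carries 4 σ bonds, giving a steric number of 4, so it is sp3.
C8 is sp: 2 σ bonds, plus two π bonds, 2 electron-density regions.

C1 sp3, C2 sp2, C3 sp2, C4 sp3, C5 sp2, C6 sp2, C7 sp3, C8 sp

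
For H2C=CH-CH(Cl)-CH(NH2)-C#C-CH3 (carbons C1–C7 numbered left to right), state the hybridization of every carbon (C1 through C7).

C1 sp2, C2 sp2, C3 sp3, C4 sp3, C5 sp, C6 sp, C7 sp3

C1 — 3 σ bonds, plus one π bond. Steric number 3, so sp2.
C2: 3 σ bonds, plus one π bond — 3 electron domains, sp2.
C3: 4 σ bonds; 4 regions of electron density → sp3.
C4 is sp3: 4 σ bonds, 4 electron-density regions.
C5 — 2 σ bonds, plus two π bonds. Steric number 2, so sp.
C6: 2 σ bonds, plus two π bonds — 2 electron domains, sp.
C7 (4 σ bonds) has steric number 4: sp3.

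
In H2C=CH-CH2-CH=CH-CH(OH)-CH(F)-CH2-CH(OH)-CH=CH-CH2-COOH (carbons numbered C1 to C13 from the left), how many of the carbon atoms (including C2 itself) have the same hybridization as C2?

7

C2 is sp2 (one π bond).
C1: sp2 ✓
C2: sp2 ✓
C3: sp3
C4: sp2 ✓
C5: sp2 ✓
C6: sp3
C7: sp3
C8: sp3
C9: sp3
C10: sp2 ✓
C11: sp2 ✓
C12: sp3
C13: sp2 ✓
7 carbons are sp2.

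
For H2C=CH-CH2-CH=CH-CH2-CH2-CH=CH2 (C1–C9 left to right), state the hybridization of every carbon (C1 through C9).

C1 — 3 σ bonds, plus one π bond. Steric number 3, so sp2.
C2 carries 3 σ bonds, plus one π bond, giving a steric number of 3, so it is sp2.
C3: 4 σ bonds; 4 regions of electron density → sp3.
C4 has 3 σ bonds, plus one π bond: steric number 3 → sp2.
C5 (3 σ bonds, plus one π bond) has steric number 3: sp2.
C6 carries 4 σ bonds, giving a steric number of 4, so it is sp3.
C7: 4 σ bonds — 4 electron domains, sp3.
C8 (3 σ bonds, plus one π bond) has steric number 3: sp2.
C9: 3 σ bonds, plus one π bond — 3 electron domains, sp2.

C1 sp2, C2 sp2, C3 sp3, C4 sp2, C5 sp2, C6 sp3, C7 sp3, C8 sp2, C9 sp2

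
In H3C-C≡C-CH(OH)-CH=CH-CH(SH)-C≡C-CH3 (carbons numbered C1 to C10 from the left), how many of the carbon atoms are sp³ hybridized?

C1: sp3 ✓
C2: sp
C3: sp
C4: sp3 ✓
C5: sp2
C6: sp2
C7: sp3 ✓
C8: sp
C9: sp
C10: sp3 ✓
C1, C4, C7, C10 → 4 sp3 carbons.

4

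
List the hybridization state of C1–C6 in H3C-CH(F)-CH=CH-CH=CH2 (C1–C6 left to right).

C1 has 4 σ bonds: steric number 4 → sp3.
C2 is sp3: 4 σ bonds, 4 electron-density regions.
C3 has 3 σ bonds, plus one π bond: steric number 3 → sp2.
C4: 3 σ bonds, plus one π bond; 3 regions of electron density → sp2.
C5 carries 3 σ bonds, plus one π bond, giving a steric number of 3, so it is sp2.
C6: 3 σ bonds, plus one π bond — 3 electron domains, sp2.

C1 sp3, C2 sp3, C3 sp2, C4 sp2, C5 sp2, C6 sp2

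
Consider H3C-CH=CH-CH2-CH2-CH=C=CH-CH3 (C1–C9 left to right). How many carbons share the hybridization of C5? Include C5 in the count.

C5 is sp3 (only σ bonds).
C1: sp3 ✓
C2: sp2
C3: sp2
C4: sp3 ✓
C5: sp3 ✓
C6: sp2
C7: sp
C8: sp2
C9: sp3 ✓
4 carbons are sp3.

4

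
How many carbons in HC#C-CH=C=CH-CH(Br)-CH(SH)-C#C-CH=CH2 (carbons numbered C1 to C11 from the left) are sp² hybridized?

4

C1: sp
C2: sp
C3: sp2 ✓
C4: sp
C5: sp2 ✓
C6: sp3
C7: sp3
C8: sp
C9: sp
C10: sp2 ✓
C11: sp2 ✓
C3, C5, C10, C11 → 4 sp2 carbons.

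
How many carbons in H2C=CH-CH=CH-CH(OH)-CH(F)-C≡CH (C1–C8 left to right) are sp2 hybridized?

C1: sp2 ✓
C2: sp2 ✓
C3: sp2 ✓
C4: sp2 ✓
C5: sp3
C6: sp3
C7: sp
C8: sp
C1, C2, C3, C4 → 4 sp2 carbons.

4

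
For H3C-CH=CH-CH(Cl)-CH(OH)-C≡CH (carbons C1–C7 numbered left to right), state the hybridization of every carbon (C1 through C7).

C1 sp3, C2 sp2, C3 sp2, C4 sp3, C5 sp3, C6 sp, C7 sp

C1: 4 σ bonds; 4 regions of electron density → sp3.
C2 has 3 σ bonds, plus one π bond: steric number 3 → sp2.
C3 (3 σ bonds, plus one π bond) has steric number 3: sp2.
C4 has 4 σ bonds: steric number 4 → sp3.
C5 carries 4 σ bonds, giving a steric number of 4, so it is sp3.
C6 carries 2 σ bonds, plus two π bonds, giving a steric number of 2, so it is sp.
C7: 2 σ bonds, plus two π bonds; 2 regions of electron density → sp.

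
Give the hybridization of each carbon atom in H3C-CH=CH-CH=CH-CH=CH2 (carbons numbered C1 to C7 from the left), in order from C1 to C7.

C1 (4 σ bonds) has steric number 4: sp3.
C2: 3 σ bonds, plus one π bond; 3 regions of electron density → sp2.
C3 has 3 σ bonds, plus one π bond: steric number 3 → sp2.
C4 has 3 σ bonds, plus one π bond: steric number 3 → sp2.
C5 has 3 σ bonds, plus one π bond: steric number 3 → sp2.
C6 has 3 σ bonds, plus one π bond: steric number 3 → sp2.
C7: 3 σ bonds, plus one π bond — 3 electron domains, sp2.

C1 sp3, C2 sp2, C3 sp2, C4 sp2, C5 sp2, C6 sp2, C7 sp2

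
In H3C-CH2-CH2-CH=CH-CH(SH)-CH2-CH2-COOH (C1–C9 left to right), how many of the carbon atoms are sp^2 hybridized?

C1: sp3
C2: sp3
C3: sp3
C4: sp2 ✓
C5: sp2 ✓
C6: sp3
C7: sp3
C8: sp3
C9: sp2 ✓
C4, C5, C9 → 3 sp2 carbons.

3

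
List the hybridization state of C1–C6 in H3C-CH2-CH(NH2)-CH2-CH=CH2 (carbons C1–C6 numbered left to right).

C1: 4 σ bonds — 4 electron domains, sp3.
C2 carries 4 σ bonds, giving a steric number of 4, so it is sp3.
C3 has 4 σ bonds: steric number 4 → sp3.
C4: 4 σ bonds — 4 electron domains, sp3.
C5: 3 σ bonds, plus one π bond; 3 regions of electron density → sp2.
C6 (3 σ bonds, plus one π bond) has steric number 3: sp2.

C1 sp3, C2 sp3, C3 sp3, C4 sp3, C5 sp2, C6 sp2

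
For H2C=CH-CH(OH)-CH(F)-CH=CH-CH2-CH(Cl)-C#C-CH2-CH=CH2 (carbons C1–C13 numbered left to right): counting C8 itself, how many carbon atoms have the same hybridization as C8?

C8 is sp3 (only σ bonds).
C1: sp2
C2: sp2
C3: sp3 ✓
C4: sp3 ✓
C5: sp2
C6: sp2
C7: sp3 ✓
C8: sp3 ✓
C9: sp
C10: sp
C11: sp3 ✓
C12: sp2
C13: sp2
5 carbons are sp3.

5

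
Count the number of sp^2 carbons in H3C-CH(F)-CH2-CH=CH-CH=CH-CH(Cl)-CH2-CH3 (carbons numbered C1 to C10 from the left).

C1: sp3
C2: sp3
C3: sp3
C4: sp2 ✓
C5: sp2 ✓
C6: sp2 ✓
C7: sp2 ✓
C8: sp3
C9: sp3
C10: sp3
C4, C5, C6, C7 → 4 sp2 carbons.

4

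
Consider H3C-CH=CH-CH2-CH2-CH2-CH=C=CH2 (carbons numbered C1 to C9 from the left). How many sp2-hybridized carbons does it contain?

C1: sp3
C2: sp2 ✓
C3: sp2 ✓
C4: sp3
C5: sp3
C6: sp3
C7: sp2 ✓
C8: sp
C9: sp2 ✓
C2, C3, C7, C9 → 4 sp2 carbons.

4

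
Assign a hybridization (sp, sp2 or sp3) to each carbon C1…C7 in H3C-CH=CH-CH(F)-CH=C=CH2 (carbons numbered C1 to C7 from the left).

C1 sp3, C2 sp2, C3 sp2, C4 sp3, C5 sp2, C6 sp, C7 sp2

C1 is sp3: 4 σ bonds, 4 electron-density regions.
C2 — 3 σ bonds, plus one π bond. Steric number 3, so sp2.
C3 carries 3 σ bonds, plus one π bond, giving a steric number of 3, so it is sp2.
C4 is sp3: 4 σ bonds, 4 electron-density regions.
C5 (3 σ bonds, plus one π bond) has steric number 3: sp2.
C6 (2 σ bonds, plus two π bonds) has steric number 2: sp.
C7 (3 σ bonds, plus one π bond) has steric number 3: sp2.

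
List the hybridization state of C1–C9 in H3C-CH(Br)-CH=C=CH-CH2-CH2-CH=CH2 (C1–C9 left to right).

C1 has 4 σ bonds: steric number 4 → sp3.
C2 — 4 σ bonds. Steric number 4, so sp3.
C3: 3 σ bonds, plus one π bond — 3 electron domains, sp2.
C4 (2 σ bonds, plus two π bonds) has steric number 2: sp.
C5 has 3 σ bonds, plus one π bond: steric number 3 → sp2.
C6 has 4 σ bonds: steric number 4 → sp3.
C7 has 4 σ bonds: steric number 4 → sp3.
C8 is sp2: 3 σ bonds, plus one π bond, 3 electron-density regions.
C9: 3 σ bonds, plus one π bond — 3 electron domains, sp2.

C1 sp3, C2 sp3, C3 sp2, C4 sp, C5 sp2, C6 sp3, C7 sp3, C8 sp2, C9 sp2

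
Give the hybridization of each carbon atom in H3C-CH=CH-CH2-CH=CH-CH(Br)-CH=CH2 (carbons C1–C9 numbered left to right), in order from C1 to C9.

C1 sp3, C2 sp2, C3 sp2, C4 sp3, C5 sp2, C6 sp2, C7 sp3, C8 sp2, C9 sp2

C1: 4 σ bonds — 4 electron domains, sp3.
C2 carries 3 σ bonds, plus one π bond, giving a steric number of 3, so it is sp2.
C3: 3 σ bonds, plus one π bond; 3 regions of electron density → sp2.
C4: 4 σ bonds — 4 electron domains, sp3.
C5: 3 σ bonds, plus one π bond — 3 electron domains, sp2.
C6 (3 σ bonds, plus one π bond) has steric number 3: sp2.
C7: 4 σ bonds; 4 regions of electron density → sp3.
C8 has 3 σ bonds, plus one π bond: steric number 3 → sp2.
C9 (3 σ bonds, plus one π bond) has steric number 3: sp2.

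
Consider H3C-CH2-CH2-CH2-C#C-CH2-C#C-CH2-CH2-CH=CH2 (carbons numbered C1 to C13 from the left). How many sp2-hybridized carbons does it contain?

2

C1: sp3
C2: sp3
C3: sp3
C4: sp3
C5: sp
C6: sp
C7: sp3
C8: sp
C9: sp
C10: sp3
C11: sp3
C12: sp2 ✓
C13: sp2 ✓
C12, C13 → 2 sp2 carbons.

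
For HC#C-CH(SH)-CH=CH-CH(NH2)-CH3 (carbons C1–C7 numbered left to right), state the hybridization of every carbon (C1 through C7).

C1 — 2 σ bonds, plus two π bonds. Steric number 2, so sp.
C2 has 2 σ bonds, plus two π bonds: steric number 2 → sp.
C3: 4 σ bonds; 4 regions of electron density → sp3.
C4 has 3 σ bonds, plus one π bond: steric number 3 → sp2.
C5 is sp2: 3 σ bonds, plus one π bond, 3 electron-density regions.
C6 — 4 σ bonds. Steric number 4, so sp3.
C7 has 4 σ bonds: steric number 4 → sp3.

C1 sp, C2 sp, C3 sp3, C4 sp2, C5 sp2, C6 sp3, C7 sp3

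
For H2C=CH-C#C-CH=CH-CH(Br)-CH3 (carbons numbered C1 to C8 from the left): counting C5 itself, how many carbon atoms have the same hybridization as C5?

4

C5 is sp2 (one π bond).
C1: sp2 ✓
C2: sp2 ✓
C3: sp
C4: sp
C5: sp2 ✓
C6: sp2 ✓
C7: sp3
C8: sp3
4 carbons are sp2.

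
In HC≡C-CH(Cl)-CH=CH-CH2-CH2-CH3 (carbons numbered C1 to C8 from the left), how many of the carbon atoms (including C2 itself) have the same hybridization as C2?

C2 is sp (two π bonds).
C1: sp ✓
C2: sp ✓
C3: sp3
C4: sp2
C5: sp2
C6: sp3
C7: sp3
C8: sp3
2 carbons are sp.

2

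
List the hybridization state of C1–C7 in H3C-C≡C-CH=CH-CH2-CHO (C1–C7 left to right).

C1 sp3, C2 sp, C3 sp, C4 sp2, C5 sp2, C6 sp3, C7 sp2

C1 (4 σ bonds) has steric number 4: sp3.
C2 is sp: 2 σ bonds, plus two π bonds, 2 electron-density regions.
C3 (2 σ bonds, plus two π bonds) has steric number 2: sp.
C4 (3 σ bonds, plus one π bond) has steric number 3: sp2.
C5: 3 σ bonds, plus one π bond — 3 electron domains, sp2.
C6: 4 σ bonds — 4 electron domains, sp3.
C7: 3 σ bonds, plus one π bond — 3 electron domains, sp2.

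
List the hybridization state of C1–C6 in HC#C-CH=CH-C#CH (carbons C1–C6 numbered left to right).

C1 sp, C2 sp, C3 sp2, C4 sp2, C5 sp, C6 sp

C1 carries 2 σ bonds, plus two π bonds, giving a steric number of 2, so it is sp.
C2: 2 σ bonds, plus two π bonds; 2 regions of electron density → sp.
C3 carries 3 σ bonds, plus one π bond, giving a steric number of 3, so it is sp2.
C4 is sp2: 3 σ bonds, plus one π bond, 3 electron-density regions.
C5 is sp: 2 σ bonds, plus two π bonds, 2 electron-density regions.
C6: 2 σ bonds, plus two π bonds; 2 regions of electron density → sp.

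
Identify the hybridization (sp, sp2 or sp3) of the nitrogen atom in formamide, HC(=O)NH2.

Amide resonance delocalises the N lone pair; N is planar sp2.

sp²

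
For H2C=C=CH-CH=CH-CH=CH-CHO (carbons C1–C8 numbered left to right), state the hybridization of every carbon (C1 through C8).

C1: 3 σ bonds, plus one π bond; 3 regions of electron density → sp2.
C2: 2 σ bonds, plus two π bonds; 2 regions of electron density → sp.
C3: 3 σ bonds, plus one π bond — 3 electron domains, sp2.
C4 has 3 σ bonds, plus one π bond: steric number 3 → sp2.
C5: 3 σ bonds, plus one π bond; 3 regions of electron density → sp2.
C6: 3 σ bonds, plus one π bond; 3 regions of electron density → sp2.
C7 (3 σ bonds, plus one π bond) has steric number 3: sp2.
C8 has 3 σ bonds, plus one π bond: steric number 3 → sp2.

C1 sp2, C2 sp, C3 sp2, C4 sp2, C5 sp2, C6 sp2, C7 sp2, C8 sp2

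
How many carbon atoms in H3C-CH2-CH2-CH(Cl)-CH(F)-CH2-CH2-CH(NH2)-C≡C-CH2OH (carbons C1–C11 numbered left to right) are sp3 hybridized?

C1: sp3 ✓
C2: sp3 ✓
C3: sp3 ✓
C4: sp3 ✓
C5: sp3 ✓
C6: sp3 ✓
C7: sp3 ✓
C8: sp3 ✓
C9: sp
C10: sp
C11: sp3 ✓
C1, C2, C3, C4, C5, C6, C7, C8, C11 → 9 sp3 carbons.

9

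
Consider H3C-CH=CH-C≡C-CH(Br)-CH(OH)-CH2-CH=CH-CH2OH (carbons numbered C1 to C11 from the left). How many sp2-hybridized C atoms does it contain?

4

C1: sp3
C2: sp2 ✓
C3: sp2 ✓
C4: sp
C5: sp
C6: sp3
C7: sp3
C8: sp3
C9: sp2 ✓
C10: sp2 ✓
C11: sp3
C2, C3, C9, C10 → 4 sp2 carbons.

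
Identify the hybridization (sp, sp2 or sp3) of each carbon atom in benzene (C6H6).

Every ring carbon has three σ bonds and contributes one p electron to the aromatic π system.

sp2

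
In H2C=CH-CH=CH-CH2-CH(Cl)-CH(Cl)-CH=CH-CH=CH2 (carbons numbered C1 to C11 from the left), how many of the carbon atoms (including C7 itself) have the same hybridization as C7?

3

C7 is sp3 (only σ bonds).
C1: sp2
C2: sp2
C3: sp2
C4: sp2
C5: sp3 ✓
C6: sp3 ✓
C7: sp3 ✓
C8: sp2
C9: sp2
C10: sp2
C11: sp2
3 carbons are sp3.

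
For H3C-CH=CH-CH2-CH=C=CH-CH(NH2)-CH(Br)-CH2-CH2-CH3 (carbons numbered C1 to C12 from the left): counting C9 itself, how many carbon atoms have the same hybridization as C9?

7

C9 is sp3 (only σ bonds).
C1: sp3 ✓
C2: sp2
C3: sp2
C4: sp3 ✓
C5: sp2
C6: sp
C7: sp2
C8: sp3 ✓
C9: sp3 ✓
C10: sp3 ✓
C11: sp3 ✓
C12: sp3 ✓
7 carbons are sp3.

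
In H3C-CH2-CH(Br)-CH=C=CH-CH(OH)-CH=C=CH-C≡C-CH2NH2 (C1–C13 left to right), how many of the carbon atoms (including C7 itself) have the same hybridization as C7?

C7 is sp3 (only σ bonds).
C1: sp3 ✓
C2: sp3 ✓
C3: sp3 ✓
C4: sp2
C5: sp
C6: sp2
C7: sp3 ✓
C8: sp2
C9: sp
C10: sp2
C11: sp
C12: sp
C13: sp3 ✓
5 carbons are sp3.

5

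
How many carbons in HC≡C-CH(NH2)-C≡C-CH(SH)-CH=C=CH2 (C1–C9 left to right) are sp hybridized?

C1: sp ✓
C2: sp ✓
C3: sp3
C4: sp ✓
C5: sp ✓
C6: sp3
C7: sp2
C8: sp ✓
C9: sp2
C1, C2, C4, C5, C8 → 5 sp carbons.

5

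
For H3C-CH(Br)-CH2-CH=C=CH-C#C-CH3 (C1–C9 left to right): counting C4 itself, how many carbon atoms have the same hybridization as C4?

2

C4 is sp2 (one π bond).
C1: sp3
C2: sp3
C3: sp3
C4: sp2 ✓
C5: sp
C6: sp2 ✓
C7: sp
C8: sp
C9: sp3
2 carbons are sp2.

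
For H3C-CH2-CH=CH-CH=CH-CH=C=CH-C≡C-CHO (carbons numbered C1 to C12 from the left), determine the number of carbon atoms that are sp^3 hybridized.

2

C1: sp3 ✓
C2: sp3 ✓
C3: sp2
C4: sp2
C5: sp2
C6: sp2
C7: sp2
C8: sp
C9: sp2
C10: sp
C11: sp
C12: sp2
C1, C2 → 2 sp3 carbons.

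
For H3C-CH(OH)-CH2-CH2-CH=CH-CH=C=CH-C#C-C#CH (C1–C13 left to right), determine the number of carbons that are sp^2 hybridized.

4

C1: sp3
C2: sp3
C3: sp3
C4: sp3
C5: sp2 ✓
C6: sp2 ✓
C7: sp2 ✓
C8: sp
C9: sp2 ✓
C10: sp
C11: sp
C12: sp
C13: sp
C5, C6, C7, C9 → 4 sp2 carbons.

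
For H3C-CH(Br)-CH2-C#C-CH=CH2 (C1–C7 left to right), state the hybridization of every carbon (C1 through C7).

C1 sp3, C2 sp3, C3 sp3, C4 sp, C5 sp, C6 sp2, C7 sp2

C1 — 4 σ bonds. Steric number 4, so sp3.
C2 has 4 σ bonds: steric number 4 → sp3.
C3 — 4 σ bonds. Steric number 4, so sp3.
C4: 2 σ bonds, plus two π bonds; 2 regions of electron density → sp.
C5: 2 σ bonds, plus two π bonds — 2 electron domains, sp.
C6: 3 σ bonds, plus one π bond; 3 regions of electron density → sp2.
C7 carries 3 σ bonds, plus one π bond, giving a steric number of 3, so it is sp2.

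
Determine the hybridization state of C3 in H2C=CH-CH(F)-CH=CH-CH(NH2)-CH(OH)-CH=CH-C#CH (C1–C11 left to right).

sp3

C3 (4 σ bonds) has steric number 4: sp3.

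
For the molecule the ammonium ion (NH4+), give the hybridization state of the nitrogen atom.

sp3

Four σ bonds, no lone pair → sp3, tetrahedral.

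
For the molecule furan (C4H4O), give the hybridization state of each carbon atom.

sp²

Each carbon atom — 3 σ bonds, plus one π bond. Steric number 3, so sp2.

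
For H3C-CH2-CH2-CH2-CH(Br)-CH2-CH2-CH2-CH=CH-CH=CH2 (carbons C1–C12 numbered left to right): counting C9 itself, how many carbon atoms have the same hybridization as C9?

C9 is sp2 (one π bond).
C1: sp3
C2: sp3
C3: sp3
C4: sp3
C5: sp3
C6: sp3
C7: sp3
C8: sp3
C9: sp2 ✓
C10: sp2 ✓
C11: sp2 ✓
C12: sp2 ✓
4 carbons are sp2.

4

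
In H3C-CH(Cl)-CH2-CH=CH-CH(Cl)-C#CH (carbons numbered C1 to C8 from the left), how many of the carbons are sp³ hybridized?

C1: sp3 ✓
C2: sp3 ✓
C3: sp3 ✓
C4: sp2
C5: sp2
C6: sp3 ✓
C7: sp
C8: sp
C1, C2, C3, C6 → 4 sp3 carbons.

4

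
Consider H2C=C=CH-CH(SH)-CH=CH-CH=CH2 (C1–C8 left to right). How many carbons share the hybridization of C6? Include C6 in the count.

C6 is sp2 (one π bond).
C1: sp2 ✓
C2: sp
C3: sp2 ✓
C4: sp3
C5: sp2 ✓
C6: sp2 ✓
C7: sp2 ✓
C8: sp2 ✓
6 carbons are sp2.

6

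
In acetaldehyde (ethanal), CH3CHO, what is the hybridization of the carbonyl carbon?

The carbonyl carbon has 3 σ bonds, plus one π bond: steric number 3 → sp2.

sp2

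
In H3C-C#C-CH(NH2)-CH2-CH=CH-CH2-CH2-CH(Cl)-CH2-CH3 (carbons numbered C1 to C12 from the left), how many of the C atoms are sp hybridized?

C1: sp3
C2: sp ✓
C3: sp ✓
C4: sp3
C5: sp3
C6: sp2
C7: sp2
C8: sp3
C9: sp3
C10: sp3
C11: sp3
C12: sp3
C2, C3 → 2 sp carbons.

2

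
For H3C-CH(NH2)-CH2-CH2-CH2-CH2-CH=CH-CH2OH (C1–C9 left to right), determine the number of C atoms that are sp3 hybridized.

7

C1: sp3 ✓
C2: sp3 ✓
C3: sp3 ✓
C4: sp3 ✓
C5: sp3 ✓
C6: sp3 ✓
C7: sp2
C8: sp2
C9: sp3 ✓
C1, C2, C3, C4, C5, C6, C9 → 7 sp3 carbons.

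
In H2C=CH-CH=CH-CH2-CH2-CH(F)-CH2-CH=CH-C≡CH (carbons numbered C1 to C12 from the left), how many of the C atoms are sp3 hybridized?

C1: sp2
C2: sp2
C3: sp2
C4: sp2
C5: sp3 ✓
C6: sp3 ✓
C7: sp3 ✓
C8: sp3 ✓
C9: sp2
C10: sp2
C11: sp
C12: sp
C5, C6, C7, C8 → 4 sp3 carbons.

4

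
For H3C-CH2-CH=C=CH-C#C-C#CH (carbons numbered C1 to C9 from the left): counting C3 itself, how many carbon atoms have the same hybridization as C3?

2

C3 is sp2 (one π bond).
C1: sp3
C2: sp3
C3: sp2 ✓
C4: sp
C5: sp2 ✓
C6: sp
C7: sp
C8: sp
C9: sp
2 carbons are sp2.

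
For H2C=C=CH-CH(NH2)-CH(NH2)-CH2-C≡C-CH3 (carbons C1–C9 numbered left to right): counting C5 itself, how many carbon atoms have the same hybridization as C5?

C5 is sp3 (only σ bonds).
C1: sp2
C2: sp
C3: sp2
C4: sp3 ✓
C5: sp3 ✓
C6: sp3 ✓
C7: sp
C8: sp
C9: sp3 ✓
4 carbons are sp3.

4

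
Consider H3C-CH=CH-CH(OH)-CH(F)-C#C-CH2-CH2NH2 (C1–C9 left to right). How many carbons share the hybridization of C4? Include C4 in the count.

5

C4 is sp3 (only σ bonds).
C1: sp3 ✓
C2: sp2
C3: sp2
C4: sp3 ✓
C5: sp3 ✓
C6: sp
C7: sp
C8: sp3 ✓
C9: sp3 ✓
5 carbons are sp3.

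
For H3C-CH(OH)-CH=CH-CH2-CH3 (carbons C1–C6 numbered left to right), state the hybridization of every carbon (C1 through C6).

C1 sp3, C2 sp3, C3 sp2, C4 sp2, C5 sp3, C6 sp3

C1 (4 σ bonds) has steric number 4: sp3.
C2 (4 σ bonds) has steric number 4: sp3.
C3 (3 σ bonds, plus one π bond) has steric number 3: sp2.
C4 has 3 σ bonds, plus one π bond: steric number 3 → sp2.
C5 (4 σ bonds) has steric number 4: sp3.
C6 is sp3: 4 σ bonds, 4 electron-density regions.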